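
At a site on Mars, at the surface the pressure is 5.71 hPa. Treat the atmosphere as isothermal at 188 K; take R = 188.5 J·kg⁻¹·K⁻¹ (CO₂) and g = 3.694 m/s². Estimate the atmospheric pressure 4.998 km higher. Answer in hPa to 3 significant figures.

P ≈ 3.39 hPa

Scale height: H = RT/g = 188.5 × 188 / 3.694 = 9593.4 m.
Barometric formula: P = P₀ exp(−z/H).
z/H = 4998.0/9593.4 = 0.52098; exp(−0.52098) = 0.59394.
P = 5.71 × 0.59394 = 3.3914 hPa.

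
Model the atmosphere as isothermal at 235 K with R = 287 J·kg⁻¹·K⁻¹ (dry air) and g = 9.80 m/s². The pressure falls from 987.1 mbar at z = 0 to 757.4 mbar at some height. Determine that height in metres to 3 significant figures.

Scale height: H = RT/g = 287 × 235 / 9.80 = 6882.1 m.
Invert the barometric formula: z = H ln(P₀/P).
P₀/P = 987.1/757.4 = 1.3033; ln(1.3033) = 0.26490.
z = 6882.1 × 0.26490 = 1823.1 m.

z ≈ 1820 m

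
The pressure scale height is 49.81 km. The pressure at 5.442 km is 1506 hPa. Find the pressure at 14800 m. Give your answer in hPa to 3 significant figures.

P ≈ 1250 hPa

Between two levels, P₂ = P₁ exp(−Δz/H) with Δz = z₂ − z₁.
Δz = 14800 − 5442.0 = 9358.0 m; Δz/H = 9358.0/49810 = 0.18787.
P₂ = 1506 × exp(−0.18787) = 1506 × 0.82872 = 1248.1 hPa.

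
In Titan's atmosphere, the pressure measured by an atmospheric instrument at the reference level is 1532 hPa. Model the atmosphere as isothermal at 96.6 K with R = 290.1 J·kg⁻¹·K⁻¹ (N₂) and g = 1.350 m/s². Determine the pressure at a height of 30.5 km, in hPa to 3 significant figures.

P ≈ 352 hPa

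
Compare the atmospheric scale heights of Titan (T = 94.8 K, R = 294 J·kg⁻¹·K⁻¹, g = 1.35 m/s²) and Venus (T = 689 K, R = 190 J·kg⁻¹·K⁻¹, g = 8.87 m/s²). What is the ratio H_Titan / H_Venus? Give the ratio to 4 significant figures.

H = RT/g for each body.
H_Titan = 294 × 94.8 / 1.35 = 20645 m.
H_Venus = 190 × 689 / 8.87 = 14759 m.
H_Titan/H_Venus = 20645/14759 = 1.3988.

H_Titan/H_Venus ≈ 1.399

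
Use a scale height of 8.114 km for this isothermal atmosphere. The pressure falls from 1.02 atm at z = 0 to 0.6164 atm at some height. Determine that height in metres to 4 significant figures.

Invert the barometric formula: z = H ln(P₀/P).
P₀/P = 1.02/0.6164 = 1.6548; ln(1.6548) = 0.50368.
z = 8114.0 × 0.50368 = 4086.9 m.

z ≈ 4087 m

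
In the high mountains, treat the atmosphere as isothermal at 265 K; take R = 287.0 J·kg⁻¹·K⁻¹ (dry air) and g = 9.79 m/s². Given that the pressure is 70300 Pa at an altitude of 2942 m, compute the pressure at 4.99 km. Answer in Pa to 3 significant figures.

Scale height: H = RT/g = 287.0 × 265 / 9.79 = 7768.6 m.
Between two levels, P₂ = P₁ exp(−Δz/H) with Δz = z₂ − z₁.
Δz = 4990.0 − 2942.0 = 2048.0 m; Δz/H = 2048.0/7768.6 = 0.26363.
P₂ = 70300 × exp(−0.26363) = 70300 × 0.76826 = 54009 Pa.

P ≈ 54000 Pa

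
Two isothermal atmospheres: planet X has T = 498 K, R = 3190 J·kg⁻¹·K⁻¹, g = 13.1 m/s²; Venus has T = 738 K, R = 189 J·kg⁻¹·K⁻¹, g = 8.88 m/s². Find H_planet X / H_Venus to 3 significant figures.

H_planet X/H_Venus ≈ 7.72

H = RT/g for each body.
H_planet X = 3190 × 498 / 13.1 = 121270 m.
H_Venus = 189 × 738 / 8.88 = 15707 m.
H_planet X/H_Venus = 121270/15707 = 7.7208.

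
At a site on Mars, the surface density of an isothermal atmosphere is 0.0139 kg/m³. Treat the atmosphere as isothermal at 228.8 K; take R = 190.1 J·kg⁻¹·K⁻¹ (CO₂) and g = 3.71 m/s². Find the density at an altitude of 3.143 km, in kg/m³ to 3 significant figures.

ρ ≈ 0.0106 kg/m³

Scale height: H = RT/g = 190.1 × 228.8 / 3.71 = 11724 m.
In an isothermal atmosphere, density decays like pressure: ρ = ρ₀ exp(−z/H).
z/H = 3143.0/11724 = 0.26808; exp(−0.26808) = 0.76485.
ρ = 0.0139 × 0.76485 = 0.010631 kg/m³.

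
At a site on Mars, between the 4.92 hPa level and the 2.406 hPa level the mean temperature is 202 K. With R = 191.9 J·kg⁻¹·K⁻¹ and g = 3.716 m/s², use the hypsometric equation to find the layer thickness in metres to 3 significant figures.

Δz ≈ 7460 m

Hypsometric equation: Δz = (R T̄/g) ln(P₁/P₂).
R T̄/g = 191.9 × 202 / 3.716 = 10432 m.
ln(4.92/2.406) = ln(2.0449) = 0.71535.
Δz = 10432 × 0.71535 = 7462.5 m.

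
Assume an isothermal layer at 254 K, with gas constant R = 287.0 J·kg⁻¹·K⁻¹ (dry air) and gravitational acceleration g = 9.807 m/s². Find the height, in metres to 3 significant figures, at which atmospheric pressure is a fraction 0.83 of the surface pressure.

Scale height: H = RT/g = 287.0 × 254 / 9.807 = 7433.3 m.
Set P/P₀ = exp(−z/H) = 0.83, so z = −H ln(0.83).
−ln(0.83) = 0.18633; z = 7433.3 × 0.18633 = 1385.0 m.

z ≈ 1390 m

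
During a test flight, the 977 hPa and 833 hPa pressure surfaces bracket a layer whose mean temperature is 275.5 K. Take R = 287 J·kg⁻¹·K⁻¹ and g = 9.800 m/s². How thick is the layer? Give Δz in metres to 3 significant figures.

Δz ≈ 1290 m

Hypsometric equation: Δz = (R T̄/g) ln(P₁/P₂).
R T̄/g = 287 × 275.5 / 9.800 = 8068.2 m.
ln(977/833) = ln(1.1729) = 0.15948.
Δz = 8068.2 × 0.15948 = 1286.7 m.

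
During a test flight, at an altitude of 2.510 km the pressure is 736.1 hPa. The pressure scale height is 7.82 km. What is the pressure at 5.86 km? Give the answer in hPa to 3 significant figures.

Between two levels, P₂ = P₁ exp(−Δz/H) with Δz = z₂ − z₁.
Δz = 5860.0 − 2510.0 = 3350.0 m; Δz/H = 3350.0/7820.0 = 0.42839.
P₂ = 736.1 × exp(−0.42839) = 736.1 × 0.65156 = 479.61 hPa.

P ≈ 480 hPa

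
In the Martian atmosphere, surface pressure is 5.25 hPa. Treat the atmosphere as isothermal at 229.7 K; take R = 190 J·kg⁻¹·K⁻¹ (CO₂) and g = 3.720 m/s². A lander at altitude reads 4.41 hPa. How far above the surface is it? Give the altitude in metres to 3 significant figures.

z ≈ 2050 m

Scale height: H = RT/g = 190 × 229.7 / 3.720 = 11732 m.
Invert the barometric formula: z = H ln(P₀/P).
P₀/P = 5.25/4.41 = 1.1905; ln(1.1905) = 0.17437.
z = 11732 × 0.17437 = 2045.7 m.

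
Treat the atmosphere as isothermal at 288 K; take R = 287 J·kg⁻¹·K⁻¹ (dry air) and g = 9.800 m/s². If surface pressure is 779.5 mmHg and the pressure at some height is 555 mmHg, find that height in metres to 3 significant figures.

Scale height: H = RT/g = 287 × 288 / 9.800 = 8434.3 m.
Invert the barometric formula: z = H ln(P₀/P).
P₀/P = 779.5/555 = 1.4045; ln(1.4045) = 0.33968.
z = 8434.3 × 0.33968 = 2865.0 m.

z ≈ 2860 m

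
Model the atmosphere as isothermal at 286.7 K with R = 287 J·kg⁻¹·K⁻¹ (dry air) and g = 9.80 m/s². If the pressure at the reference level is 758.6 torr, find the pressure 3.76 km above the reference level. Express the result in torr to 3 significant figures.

Scale height: H = RT/g = 287 × 286.7 / 9.80 = 8396.2 m.
Barometric formula: P = P₀ exp(−z/H).
z/H = 3760.0/8396.2 = 0.44782; exp(−0.44782) = 0.63902.
P = 758.6 × 0.63902 = 484.76 torr.

P ≈ 485 torr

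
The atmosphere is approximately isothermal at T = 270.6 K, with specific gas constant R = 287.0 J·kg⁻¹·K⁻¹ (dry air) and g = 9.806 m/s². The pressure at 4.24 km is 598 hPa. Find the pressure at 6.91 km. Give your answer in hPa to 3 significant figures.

P ≈ 427 hPa

Scale height: H = RT/g = 287.0 × 270.6 / 9.806 = 7919.9 m.
Between two levels, P₂ = P₁ exp(−Δz/H) with Δz = z₂ − z₁.
Δz = 6910.0 − 4240.0 = 2670.0 m; Δz/H = 2670.0/7919.9 = 0.33713.
P₂ = 598 × exp(−0.33713) = 598 × 0.71382 = 426.86 hPa.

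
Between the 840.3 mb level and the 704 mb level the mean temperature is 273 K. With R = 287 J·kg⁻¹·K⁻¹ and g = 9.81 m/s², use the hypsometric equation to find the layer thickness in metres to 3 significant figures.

Δz ≈ 1410 m

Hypsometric equation: Δz = (R T̄/g) ln(P₁/P₂).
R T̄/g = 287 × 273 / 9.81 = 7986.9 m.
ln(840.3/704) = ln(1.1936) = 0.17697.
Δz = 7986.9 × 0.17697 = 1413.4 m.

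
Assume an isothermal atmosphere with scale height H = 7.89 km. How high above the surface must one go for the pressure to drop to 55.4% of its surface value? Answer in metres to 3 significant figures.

Set P/P₀ = exp(−z/H) = 0.554, so z = −H ln(0.554).
−ln(0.554) = 0.59059; z = 7890.0 × 0.59059 = 4659.8 m.

z ≈ 4660 m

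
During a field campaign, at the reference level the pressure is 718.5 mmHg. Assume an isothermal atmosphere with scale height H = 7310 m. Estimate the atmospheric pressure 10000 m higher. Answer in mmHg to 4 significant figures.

P ≈ 182.9 mmHg

Barometric formula: P = P₀ exp(−z/H).
z/H = 10000/7310.0 = 1.3680; exp(−1.3680) = 0.25462.
P = 718.5 × 0.25462 = 182.94 mmHg.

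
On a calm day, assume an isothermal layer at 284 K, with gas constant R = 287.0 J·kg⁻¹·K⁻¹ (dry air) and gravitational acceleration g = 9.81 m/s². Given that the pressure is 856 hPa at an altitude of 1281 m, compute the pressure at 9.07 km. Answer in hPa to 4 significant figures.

P ≈ 335.2 hPa

Scale height: H = RT/g = 287.0 × 284 / 9.81 = 8308.7 m.
Between two levels, P₂ = P₁ exp(−Δz/H) with Δz = z₂ − z₁.
Δz = 9070.0 − 1281.0 = 7789.0 m; Δz/H = 7789.0/8308.7 = 0.93745.
P₂ = 856 × exp(−0.93745) = 856 × 0.39163 = 335.24 hPa.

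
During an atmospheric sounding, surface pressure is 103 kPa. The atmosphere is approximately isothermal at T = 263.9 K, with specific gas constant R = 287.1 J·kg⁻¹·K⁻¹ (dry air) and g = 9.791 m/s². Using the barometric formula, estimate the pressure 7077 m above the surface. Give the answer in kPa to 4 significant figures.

Scale height: H = RT/g = 287.1 × 263.9 / 9.791 = 7738.3 m.
Barometric formula: P = P₀ exp(−z/H).
z/H = 7077.0/7738.3 = 0.91454; exp(−0.91454) = 0.40070.
P = 103 × 0.40070 = 41.272 kPa.

P ≈ 41.27 kPa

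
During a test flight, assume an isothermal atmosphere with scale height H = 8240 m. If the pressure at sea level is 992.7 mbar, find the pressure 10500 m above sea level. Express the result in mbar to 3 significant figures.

P ≈ 278 mbar

Barometric formula: P = P₀ exp(−z/H).
z/H = 10500/8240.0 = 1.2743; exp(−1.2743) = 0.27963.
P = 992.7 × 0.27963 = 277.59 mbar.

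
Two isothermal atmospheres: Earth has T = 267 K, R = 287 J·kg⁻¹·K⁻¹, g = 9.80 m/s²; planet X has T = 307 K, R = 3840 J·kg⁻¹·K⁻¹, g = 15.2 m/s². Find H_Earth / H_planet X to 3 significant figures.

H = RT/g for each body.
H_Earth = 287 × 267 / 9.80 = 7819.3 m.
H_planet X = 3840 × 307 / 15.2 = 77558 m.
H_Earth/H_planet X = 7819.3/77558 = 0.10082.

H_Earth/H_planet X ≈ 0.101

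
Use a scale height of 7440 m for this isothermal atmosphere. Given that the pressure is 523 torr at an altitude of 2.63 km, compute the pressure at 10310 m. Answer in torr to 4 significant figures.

P ≈ 186.3 torr

Between two levels, P₂ = P₁ exp(−Δz/H) with Δz = z₂ − z₁.
Δz = 10310 − 2630.0 = 7680.0 m; Δz/H = 7680.0/7440.0 = 1.0323.
P₂ = 523 × exp(−1.0323) = 523 × 0.35619 = 186.29 torr.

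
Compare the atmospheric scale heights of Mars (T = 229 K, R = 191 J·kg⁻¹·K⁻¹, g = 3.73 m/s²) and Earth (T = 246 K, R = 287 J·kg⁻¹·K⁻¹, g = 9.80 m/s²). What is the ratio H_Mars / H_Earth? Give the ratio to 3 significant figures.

H = RT/g for each body.
H_Mars = 191 × 229 / 3.73 = 11726 m.
H_Earth = 287 × 246 / 9.80 = 7204.3 m.
H_Mars/H_Earth = 11726/7204.3 = 1.6276.

H_Mars/H_Earth ≈ 1.63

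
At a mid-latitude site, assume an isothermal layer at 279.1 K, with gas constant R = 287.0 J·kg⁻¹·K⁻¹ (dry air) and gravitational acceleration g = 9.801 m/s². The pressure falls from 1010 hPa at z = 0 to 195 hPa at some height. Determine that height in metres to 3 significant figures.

Scale height: H = RT/g = 287.0 × 279.1 / 9.801 = 8172.8 m.
Invert the barometric formula: z = H ln(P₀/P).
P₀/P = 1010/195 = 5.1795; ln(5.1795) = 1.6447.
z = 8172.8 × 1.6447 = 13442 m.

z ≈ 13400 m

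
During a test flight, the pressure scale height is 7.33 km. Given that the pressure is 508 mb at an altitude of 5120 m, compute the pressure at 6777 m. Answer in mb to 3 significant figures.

P ≈ 405 mb

Between two levels, P₂ = P₁ exp(−Δz/H) with Δz = z₂ − z₁.
Δz = 6777.0 − 5120.0 = 1657.0 m; Δz/H = 1657.0/7330.0 = 0.22606.
P₂ = 508 × exp(−0.22606) = 508 × 0.79767 = 405.22 mb.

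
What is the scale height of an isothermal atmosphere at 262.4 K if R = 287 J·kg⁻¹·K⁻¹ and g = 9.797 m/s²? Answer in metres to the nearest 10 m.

The scale height of an isothermal atmosphere is H = RT/g.
H = 287 × 262.4 / 9.797 = 75309/9.797 = 7686.9 m.

H ≈ 7690 m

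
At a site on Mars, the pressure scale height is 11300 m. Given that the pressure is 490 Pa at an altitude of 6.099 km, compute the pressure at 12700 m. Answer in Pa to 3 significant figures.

Between two levels, P₂ = P₁ exp(−Δz/H) with Δz = z₂ − z₁.
Δz = 12700 − 6099.0 = 6601.0 m; Δz/H = 6601.0/11300 = 0.58416.
P₂ = 490 × exp(−0.58416) = 490 × 0.55757 = 273.21 Pa.

P ≈ 273 Pa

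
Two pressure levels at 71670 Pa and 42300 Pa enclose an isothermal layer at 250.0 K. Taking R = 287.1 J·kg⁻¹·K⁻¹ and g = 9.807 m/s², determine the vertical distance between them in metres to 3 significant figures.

Δz ≈ 3860 m

Hypsometric equation: Δz = (R T̄/g) ln(P₁/P₂).
R T̄/g = 287.1 × 250.0 / 9.807 = 7318.8 m.
ln(71670/42300) = ln(1.6943) = 0.52727.
Δz = 7318.8 × 0.52727 = 3859.0 m.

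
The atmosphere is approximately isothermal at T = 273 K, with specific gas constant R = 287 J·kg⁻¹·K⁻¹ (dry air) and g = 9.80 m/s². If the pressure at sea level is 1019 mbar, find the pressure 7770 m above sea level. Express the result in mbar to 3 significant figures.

Scale height: H = RT/g = 287 × 273 / 9.80 = 7995.0 m.
Barometric formula: P = P₀ exp(−z/H).
z/H = 7770.0/7995.0 = 0.97186; exp(−0.97186) = 0.37838.
P = 1019 × 0.37838 = 385.57 mbar.

P ≈ 386 mbar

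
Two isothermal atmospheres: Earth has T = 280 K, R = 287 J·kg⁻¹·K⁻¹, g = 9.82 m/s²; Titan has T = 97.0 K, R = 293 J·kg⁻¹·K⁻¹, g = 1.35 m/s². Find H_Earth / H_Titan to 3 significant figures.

H = RT/g for each body.
H_Earth = 287 × 280 / 9.82 = 8183.3 m.
H_Titan = 293 × 97.0 / 1.35 = 21053 m.
H_Earth/H_Titan = 8183.3/21053 = 0.38870.

H_Earth/H_Titan ≈ 0.389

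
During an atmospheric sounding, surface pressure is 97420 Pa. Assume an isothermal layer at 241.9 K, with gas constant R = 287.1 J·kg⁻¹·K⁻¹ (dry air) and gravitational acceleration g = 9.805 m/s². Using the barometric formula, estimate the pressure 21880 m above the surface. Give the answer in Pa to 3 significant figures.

Scale height: H = RT/g = 287.1 × 241.9 / 9.805 = 7083.1 m.
Barometric formula: P = P₀ exp(−z/H).
z/H = 21880/7083.1 = 3.0890; exp(−3.0890) = 0.045547.
P = 97420 × 0.045547 = 4437.2 Pa.

P ≈ 4440 Pa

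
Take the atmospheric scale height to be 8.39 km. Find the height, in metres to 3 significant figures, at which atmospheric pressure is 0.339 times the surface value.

z ≈ 9080 m

Set P/P₀ = exp(−z/H) = 0.339, so z = −H ln(0.339).
−ln(0.339) = 1.0818; z = 8390.0 × 1.0818 = 9076.3 m.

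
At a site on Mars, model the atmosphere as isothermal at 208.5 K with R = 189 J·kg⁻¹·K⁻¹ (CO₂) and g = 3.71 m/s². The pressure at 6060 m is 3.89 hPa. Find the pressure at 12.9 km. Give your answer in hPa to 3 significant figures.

Scale height: H = RT/g = 189 × 208.5 / 3.71 = 10622 m.
Between two levels, P₂ = P₁ exp(−Δz/H) with Δz = z₂ − z₁.
Δz = 12900 − 6060.0 = 6840.0 m; Δz/H = 6840.0/10622 = 0.64395.
P₂ = 3.89 × exp(−0.64395) = 3.89 × 0.52521 = 2.0431 hPa.

P ≈ 2.04 hPa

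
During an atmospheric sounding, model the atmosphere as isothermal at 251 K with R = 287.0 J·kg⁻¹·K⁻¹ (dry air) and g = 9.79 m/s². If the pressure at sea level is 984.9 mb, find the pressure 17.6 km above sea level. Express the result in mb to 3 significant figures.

Scale height: H = RT/g = 287.0 × 251 / 9.79 = 7358.2 m.
Barometric formula: P = P₀ exp(−z/H).
z/H = 17600/7358.2 = 2.3919; exp(−2.3919) = 0.091456.
P = 984.9 × 0.091456 = 90.075 mb.

P ≈ 90.1 mb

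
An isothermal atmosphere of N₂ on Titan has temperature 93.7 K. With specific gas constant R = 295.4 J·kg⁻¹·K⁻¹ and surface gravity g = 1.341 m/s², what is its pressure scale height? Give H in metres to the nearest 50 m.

The scale height of an isothermal atmosphere is H = RT/g.
H = 295.4 × 93.7 / 1.341 = 27679/1.341 = 20641 m.

H ≈ 20650 m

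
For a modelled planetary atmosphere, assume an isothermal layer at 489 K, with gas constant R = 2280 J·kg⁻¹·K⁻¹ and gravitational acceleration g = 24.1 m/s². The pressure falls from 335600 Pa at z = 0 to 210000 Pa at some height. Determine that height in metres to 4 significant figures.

Scale height: H = RT/g = 2280 × 489 / 24.1 = 46262 m.
Invert the barometric formula: z = H ln(P₀/P).
P₀/P = 335600/210000 = 1.5981; ln(1.5981) = 0.46882.
z = 46262 × 0.46882 = 21689 m.

z ≈ 21690 m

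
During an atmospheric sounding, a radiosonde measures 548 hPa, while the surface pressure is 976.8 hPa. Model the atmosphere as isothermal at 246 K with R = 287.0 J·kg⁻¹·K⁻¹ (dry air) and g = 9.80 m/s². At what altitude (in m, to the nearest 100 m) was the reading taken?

Scale height: H = RT/g = 287.0 × 246 / 9.80 = 7204.3 m.
Invert the barometric formula: z = H ln(P₀/P).
P₀/P = 976.8/548 = 1.7825; ln(1.7825) = 0.57802.
z = 7204.3 × 0.57802 = 4164.2 m.

z ≈ 4200 m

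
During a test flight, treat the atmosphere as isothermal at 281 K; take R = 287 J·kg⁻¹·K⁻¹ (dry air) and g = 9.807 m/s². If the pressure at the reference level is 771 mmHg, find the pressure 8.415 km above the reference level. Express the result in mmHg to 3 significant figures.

Scale height: H = RT/g = 287 × 281 / 9.807 = 8223.4 m.
Barometric formula: P = P₀ exp(−z/H).
z/H = 8415.0/8223.4 = 1.0233; exp(−1.0233) = 0.35941.
P = 771 × 0.35941 = 277.11 mmHg.

P ≈ 277 mmHg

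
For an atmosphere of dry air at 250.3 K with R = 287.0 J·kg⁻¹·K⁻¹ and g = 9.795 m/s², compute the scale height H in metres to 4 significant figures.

The scale height of an isothermal atmosphere is H = RT/g.
H = 287.0 × 250.3 / 9.795 = 71836/9.795 = 7333.9 m.

H ≈ 7334 m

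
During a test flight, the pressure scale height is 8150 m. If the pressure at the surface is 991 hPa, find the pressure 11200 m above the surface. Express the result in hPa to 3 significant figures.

Barometric formula: P = P₀ exp(−z/H).
z/H = 11200/8150.0 = 1.3742; exp(−1.3742) = 0.25304.
P = 991 × 0.25304 = 250.76 hPa.

P ≈ 251 hPa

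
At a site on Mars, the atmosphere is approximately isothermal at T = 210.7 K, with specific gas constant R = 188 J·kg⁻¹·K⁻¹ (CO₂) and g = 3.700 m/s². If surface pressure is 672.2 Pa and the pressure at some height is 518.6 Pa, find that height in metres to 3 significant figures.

z ≈ 2780 m

Scale height: H = RT/g = 188 × 210.7 / 3.700 = 10706 m.
Invert the barometric formula: z = H ln(P₀/P).
P₀/P = 672.2/518.6 = 1.2962; ln(1.2962) = 0.25944.
z = 10706 × 0.25944 = 2777.6 m.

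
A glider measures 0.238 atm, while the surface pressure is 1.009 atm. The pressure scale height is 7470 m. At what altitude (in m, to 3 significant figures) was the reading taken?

z ≈ 10800 m

Invert the barometric formula: z = H ln(P₀/P).
P₀/P = 1.009/0.238 = 4.2395; ln(4.2395) = 1.4444.
z = 7470.0 × 1.4444 = 10790 m.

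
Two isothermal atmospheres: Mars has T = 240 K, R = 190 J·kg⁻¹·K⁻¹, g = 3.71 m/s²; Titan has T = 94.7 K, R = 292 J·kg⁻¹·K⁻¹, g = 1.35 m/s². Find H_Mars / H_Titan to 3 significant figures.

H_Mars/H_Titan ≈ 0.600

H = RT/g for each body.
H_Mars = 190 × 240 / 3.71 = 12291 m.
H_Titan = 292 × 94.7 / 1.35 = 20483 m.
H_Mars/H_Titan = 12291/20483 = 0.60006.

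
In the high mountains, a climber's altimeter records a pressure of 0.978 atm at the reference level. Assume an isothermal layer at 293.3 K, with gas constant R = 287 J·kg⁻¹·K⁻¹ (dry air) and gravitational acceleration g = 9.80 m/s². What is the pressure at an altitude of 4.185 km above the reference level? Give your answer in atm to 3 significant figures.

Scale height: H = RT/g = 287 × 293.3 / 9.80 = 8589.5 m.
Barometric formula: P = P₀ exp(−z/H).
z/H = 4185.0/8589.5 = 0.48722; exp(−0.48722) = 0.61433.
P = 0.978 × 0.61433 = 0.60081 atm.

P ≈ 0.601 atm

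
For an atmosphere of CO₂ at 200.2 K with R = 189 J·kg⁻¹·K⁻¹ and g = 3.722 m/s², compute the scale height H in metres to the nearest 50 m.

H ≈ 10150 m

The scale height of an isothermal atmosphere is H = RT/g.
H = 189 × 200.2 / 3.722 = 37838/3.722 = 10166 m.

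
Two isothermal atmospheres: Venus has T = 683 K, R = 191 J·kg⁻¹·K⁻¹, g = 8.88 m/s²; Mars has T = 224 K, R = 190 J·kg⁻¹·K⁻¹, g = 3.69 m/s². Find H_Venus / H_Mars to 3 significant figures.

H = RT/g for each body.
H_Venus = 191 × 683 / 8.88 = 14691 m.
H_Mars = 190 × 224 / 3.69 = 11534 m.
H_Venus/H_Mars = 14691/11534 = 1.2737.

H_Venus/H_Mars ≈ 1.27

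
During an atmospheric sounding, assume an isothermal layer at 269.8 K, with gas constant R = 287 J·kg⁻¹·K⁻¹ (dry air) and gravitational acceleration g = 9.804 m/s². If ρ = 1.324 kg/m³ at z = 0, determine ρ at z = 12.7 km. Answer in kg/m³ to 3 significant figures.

Scale height: H = RT/g = 287 × 269.8 / 9.804 = 7898.1 m.
In an isothermal atmosphere, density decays like pressure: ρ = ρ₀ exp(−z/H).
z/H = 12700/7898.1 = 1.6080; exp(−1.6080) = 0.20029.
ρ = 1.324 × 0.20029 = 0.26518 kg/m³.

ρ ≈ 0.265 kg/m³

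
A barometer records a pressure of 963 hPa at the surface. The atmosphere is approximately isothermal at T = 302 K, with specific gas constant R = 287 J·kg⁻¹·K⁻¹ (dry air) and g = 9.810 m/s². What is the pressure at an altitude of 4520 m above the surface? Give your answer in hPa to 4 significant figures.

Scale height: H = RT/g = 287 × 302 / 9.810 = 8835.3 m.
Barometric formula: P = P₀ exp(−z/H).
z/H = 4520.0/8835.3 = 0.51158; exp(−0.51158) = 0.59955.
P = 963 × 0.59955 = 577.37 hPa.

P ≈ 577.4 hPa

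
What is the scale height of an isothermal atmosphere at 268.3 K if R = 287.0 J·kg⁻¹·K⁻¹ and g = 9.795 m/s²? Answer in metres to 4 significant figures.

The scale height of an isothermal atmosphere is H = RT/g.
H = 287.0 × 268.3 / 9.795 = 77002/9.795 = 7861.4 m.

H ≈ 7861 m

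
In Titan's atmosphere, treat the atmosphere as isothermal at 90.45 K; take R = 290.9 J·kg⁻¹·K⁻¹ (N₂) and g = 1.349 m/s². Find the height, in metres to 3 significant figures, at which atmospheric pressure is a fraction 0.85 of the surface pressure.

Scale height: H = RT/g = 290.9 × 90.45 / 1.349 = 19505 m.
Set P/P₀ = exp(−z/H) = 0.85, so z = −H ln(0.85).
−ln(0.85) = 0.16252; z = 19505 × 0.16252 = 3170.0 m.

z ≈ 3170 m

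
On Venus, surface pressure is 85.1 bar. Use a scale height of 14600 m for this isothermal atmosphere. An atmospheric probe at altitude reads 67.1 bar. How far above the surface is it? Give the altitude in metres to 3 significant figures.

z ≈ 3470 m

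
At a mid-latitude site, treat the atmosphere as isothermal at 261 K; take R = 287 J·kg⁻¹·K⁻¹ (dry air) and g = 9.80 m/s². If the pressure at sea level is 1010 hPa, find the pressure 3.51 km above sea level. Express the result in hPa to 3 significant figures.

P ≈ 638 hPa

Scale height: H = RT/g = 287 × 261 / 9.80 = 7643.6 m.
Barometric formula: P = P₀ exp(−z/H).
z/H = 3510.0/7643.6 = 0.45921; exp(−0.45921) = 0.63178.
P = 1010 × 0.63178 = 638.10 hPa.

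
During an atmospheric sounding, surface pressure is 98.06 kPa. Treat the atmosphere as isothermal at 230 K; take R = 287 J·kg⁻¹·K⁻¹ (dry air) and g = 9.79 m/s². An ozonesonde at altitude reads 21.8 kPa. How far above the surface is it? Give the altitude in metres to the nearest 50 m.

z ≈ 10150 m

Scale height: H = RT/g = 287 × 230 / 9.79 = 6742.6 m.
Invert the barometric formula: z = H ln(P₀/P).
P₀/P = 98.06/21.8 = 4.4982; ln(4.4982) = 1.5037.
z = 6742.6 × 1.5037 = 10139 m.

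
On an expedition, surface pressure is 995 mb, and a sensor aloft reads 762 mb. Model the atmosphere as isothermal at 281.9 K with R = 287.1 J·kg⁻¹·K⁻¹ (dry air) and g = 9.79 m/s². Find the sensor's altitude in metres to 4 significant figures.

Scale height: H = RT/g = 287.1 × 281.9 / 9.79 = 8267.0 m.
Invert the barometric formula: z = H ln(P₀/P).
P₀/P = 995/762 = 1.3058; ln(1.3058) = 0.26682.
z = 8267.0 × 0.26682 = 2205.8 m.

z ≈ 2206 m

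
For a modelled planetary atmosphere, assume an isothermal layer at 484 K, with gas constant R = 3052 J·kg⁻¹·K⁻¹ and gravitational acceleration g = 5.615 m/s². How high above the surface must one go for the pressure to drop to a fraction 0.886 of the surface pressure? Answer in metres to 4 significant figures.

Scale height: H = RT/g = 3052 × 484 / 5.615 = 263080 m.
Set P/P₀ = exp(−z/H) = 0.886, so z = −H ln(0.886).
−ln(0.886) = 0.12104; z = 263080 × 0.12104 = 31843 m.

z ≈ 31840 m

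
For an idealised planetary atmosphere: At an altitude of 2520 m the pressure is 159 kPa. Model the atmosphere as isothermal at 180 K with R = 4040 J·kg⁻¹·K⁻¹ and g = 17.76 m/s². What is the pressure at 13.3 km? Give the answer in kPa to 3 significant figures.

P ≈ 122 kPa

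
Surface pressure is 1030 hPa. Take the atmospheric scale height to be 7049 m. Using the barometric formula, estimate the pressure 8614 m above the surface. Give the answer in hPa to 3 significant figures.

Barometric formula: P = P₀ exp(−z/H).
z/H = 8614.0/7049.0 = 1.2220; exp(−1.2220) = 0.29464.
P = 1030 × 0.29464 = 303.48 hPa.

P ≈ 303 hPa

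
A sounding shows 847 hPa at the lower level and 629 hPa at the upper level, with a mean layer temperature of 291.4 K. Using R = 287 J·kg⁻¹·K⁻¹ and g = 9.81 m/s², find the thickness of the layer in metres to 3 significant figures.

Hypsometric equation: Δz = (R T̄/g) ln(P₁/P₂).
R T̄/g = 287 × 291.4 / 9.81 = 8525.2 m.
ln(847/629) = ln(1.3466) = 0.29758.
Δz = 8525.2 × 0.29758 = 2536.9 m.

Δz ≈ 2540 m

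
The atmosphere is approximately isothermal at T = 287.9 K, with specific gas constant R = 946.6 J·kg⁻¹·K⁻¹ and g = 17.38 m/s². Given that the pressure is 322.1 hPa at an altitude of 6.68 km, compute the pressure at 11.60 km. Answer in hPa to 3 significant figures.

Scale height: H = RT/g = 946.6 × 287.9 / 17.38 = 15680 m.
Between two levels, P₂ = P₁ exp(−Δz/H) with Δz = z₂ − z₁.
Δz = 11600 − 6680.0 = 4920.0 m; Δz/H = 4920.0/15680 = 0.31378.
P₂ = 322.1 × exp(−0.31378) = 322.1 × 0.73068 = 235.35 hPa.

P ≈ 235 hPa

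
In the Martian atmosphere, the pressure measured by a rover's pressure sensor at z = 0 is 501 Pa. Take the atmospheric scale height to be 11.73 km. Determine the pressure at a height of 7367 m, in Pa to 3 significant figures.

Barometric formula: P = P₀ exp(−z/H).
z/H = 7367.0/11730 = 0.62805; exp(−0.62805) = 0.53363.
P = 501 × 0.53363 = 267.35 Pa.

P ≈ 267 Pa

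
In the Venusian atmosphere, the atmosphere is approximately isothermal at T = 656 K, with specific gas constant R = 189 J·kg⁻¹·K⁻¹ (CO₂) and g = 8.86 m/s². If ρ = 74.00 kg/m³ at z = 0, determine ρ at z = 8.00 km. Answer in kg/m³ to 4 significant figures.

ρ ≈ 41.78 kg/m³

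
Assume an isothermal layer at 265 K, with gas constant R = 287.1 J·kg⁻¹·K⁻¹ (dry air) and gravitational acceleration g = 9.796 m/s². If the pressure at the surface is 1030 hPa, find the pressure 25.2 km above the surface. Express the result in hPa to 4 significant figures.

P ≈ 40.15 hPa

Scale height: H = RT/g = 287.1 × 265 / 9.796 = 7766.6 m.
Barometric formula: P = P₀ exp(−z/H).
z/H = 25200/7766.6 = 3.2447; exp(−3.2447) = 0.038980.
P = 1030 × 0.038980 = 40.149 hPa.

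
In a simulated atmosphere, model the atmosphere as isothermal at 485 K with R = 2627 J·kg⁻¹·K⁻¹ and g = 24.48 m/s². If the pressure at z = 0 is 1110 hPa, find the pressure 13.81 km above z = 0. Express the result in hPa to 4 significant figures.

Scale height: H = RT/g = 2627 × 485 / 24.48 = 52046 m.
Barometric formula: P = P₀ exp(−z/H).
z/H = 13810/52046 = 0.26534; exp(−0.26534) = 0.76695.
P = 1110 × 0.76695 = 851.31 hPa.

P ≈ 851.3 hPa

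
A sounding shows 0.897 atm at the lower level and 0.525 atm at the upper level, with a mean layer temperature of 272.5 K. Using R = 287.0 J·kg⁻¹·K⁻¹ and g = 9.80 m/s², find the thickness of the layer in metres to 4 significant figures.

Δz ≈ 4275 m

Hypsometric equation: Δz = (R T̄/g) ln(P₁/P₂).
R T̄/g = 287.0 × 272.5 / 9.80 = 7980.4 m.
ln(0.897/0.525) = ln(1.7086) = 0.53567.
Δz = 7980.4 × 0.53567 = 4274.9 m.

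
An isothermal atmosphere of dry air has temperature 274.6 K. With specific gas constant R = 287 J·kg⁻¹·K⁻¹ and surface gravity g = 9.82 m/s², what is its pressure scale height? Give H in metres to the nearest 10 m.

H ≈ 8030 m

The scale height of an isothermal atmosphere is H = RT/g.
H = 287 × 274.6 / 9.82 = 78810/9.82 = 8025.5 m.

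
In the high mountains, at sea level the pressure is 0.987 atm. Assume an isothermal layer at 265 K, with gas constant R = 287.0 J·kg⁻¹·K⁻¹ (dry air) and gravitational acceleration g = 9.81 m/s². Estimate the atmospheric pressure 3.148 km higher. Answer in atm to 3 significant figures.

Scale height: H = RT/g = 287.0 × 265 / 9.81 = 7752.8 m.
Barometric formula: P = P₀ exp(−z/H).
z/H = 3148.0/7752.8 = 0.40605; exp(−0.40605) = 0.66628.
P = 0.987 × 0.66628 = 0.65762 atm.

P ≈ 0.658 atm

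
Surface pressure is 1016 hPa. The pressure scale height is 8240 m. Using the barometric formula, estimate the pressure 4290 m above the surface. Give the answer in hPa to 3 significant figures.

P ≈ 604 hPa

Barometric formula: P = P₀ exp(−z/H).
z/H = 4290.0/8240.0 = 0.52063; exp(−0.52063) = 0.59415.
P = 1016 × 0.59415 = 603.66 hPa.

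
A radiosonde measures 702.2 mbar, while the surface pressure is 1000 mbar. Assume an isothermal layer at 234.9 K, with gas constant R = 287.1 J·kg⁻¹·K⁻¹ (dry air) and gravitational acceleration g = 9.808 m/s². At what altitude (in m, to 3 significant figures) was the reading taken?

Scale height: H = RT/g = 287.1 × 234.9 / 9.808 = 6876.0 m.
Invert the barometric formula: z = H ln(P₀/P).
P₀/P = 1000/702.2 = 1.4241; ln(1.4241) = 0.35354.
z = 6876.0 × 0.35354 = 2430.9 m.

z ≈ 2430 m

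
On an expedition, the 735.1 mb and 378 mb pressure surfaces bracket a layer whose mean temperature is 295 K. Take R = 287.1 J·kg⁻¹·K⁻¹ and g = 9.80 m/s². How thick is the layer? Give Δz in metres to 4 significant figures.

Δz ≈ 5748 m

Hypsometric equation: Δz = (R T̄/g) ln(P₁/P₂).
R T̄/g = 287.1 × 295 / 9.80 = 8642.3 m.
ln(735.1/378) = ln(1.9447) = 0.66511.
Δz = 8642.3 × 0.66511 = 5748.1 m.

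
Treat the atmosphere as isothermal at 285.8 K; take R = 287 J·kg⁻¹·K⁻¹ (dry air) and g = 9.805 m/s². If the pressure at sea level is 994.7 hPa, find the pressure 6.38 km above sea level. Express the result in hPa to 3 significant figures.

Scale height: H = RT/g = 287 × 285.8 / 9.805 = 8365.6 m.
Barometric formula: P = P₀ exp(−z/H).
z/H = 6380.0/8365.6 = 0.76265; exp(−0.76265) = 0.46643.
P = 994.7 × 0.46643 = 463.96 hPa.

P ≈ 464 hPa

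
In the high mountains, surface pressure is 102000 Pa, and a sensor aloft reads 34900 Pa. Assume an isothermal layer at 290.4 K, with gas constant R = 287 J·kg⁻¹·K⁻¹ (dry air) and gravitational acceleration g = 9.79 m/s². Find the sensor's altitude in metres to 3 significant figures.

z ≈ 9130 m

Scale height: H = RT/g = 287 × 290.4 / 9.79 = 8513.3 m.
Invert the barometric formula: z = H ln(P₀/P).
P₀/P = 102000/34900 = 2.9226; ln(2.9226) = 1.0725.
z = 8513.3 × 1.0725 = 9130.5 m.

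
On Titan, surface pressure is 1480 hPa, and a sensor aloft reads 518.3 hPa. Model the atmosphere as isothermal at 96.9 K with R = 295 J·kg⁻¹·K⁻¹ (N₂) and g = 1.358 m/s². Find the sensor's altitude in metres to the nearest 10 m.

Scale height: H = RT/g = 295 × 96.9 / 1.358 = 21050 m.
Invert the barometric formula: z = H ln(P₀/P).
P₀/P = 1480/518.3 = 2.8555; ln(2.8555) = 1.0492.
z = 21050 × 1.0492 = 22086 m.

z ≈ 22090 m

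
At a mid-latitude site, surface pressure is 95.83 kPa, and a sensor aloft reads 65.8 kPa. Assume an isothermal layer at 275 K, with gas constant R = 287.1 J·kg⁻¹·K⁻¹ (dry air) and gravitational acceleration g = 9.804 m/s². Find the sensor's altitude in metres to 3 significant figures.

z ≈ 3030 m

Scale height: H = RT/g = 287.1 × 275 / 9.804 = 8053.1 m.
Invert the barometric formula: z = H ln(P₀/P).
P₀/P = 95.83/65.8 = 1.4564; ln(1.4564) = 0.37597.
z = 8053.1 × 0.37597 = 3027.7 m.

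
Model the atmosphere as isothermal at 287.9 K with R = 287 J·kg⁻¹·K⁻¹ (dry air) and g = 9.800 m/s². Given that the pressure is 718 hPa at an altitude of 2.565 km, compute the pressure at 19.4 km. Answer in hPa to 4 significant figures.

P ≈ 97.49 hPa

Scale height: H = RT/g = 287 × 287.9 / 9.800 = 8431.4 m.
Between two levels, P₂ = P₁ exp(−Δz/H) with Δz = z₂ − z₁.
Δz = 19400 − 2565.0 = 16835 m; Δz/H = 16835/8431.4 = 1.9967.
P₂ = 718 × exp(−1.9967) = 718 × 0.13578 = 97.490 hPa.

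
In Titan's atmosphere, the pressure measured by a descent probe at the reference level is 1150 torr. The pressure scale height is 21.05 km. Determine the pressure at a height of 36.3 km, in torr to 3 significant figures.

Barometric formula: P = P₀ exp(−z/H).
z/H = 36300/21050 = 1.7245; exp(−1.7245) = 0.17826.
P = 1150 × 0.17826 = 205.00 torr.

P ≈ 205 torr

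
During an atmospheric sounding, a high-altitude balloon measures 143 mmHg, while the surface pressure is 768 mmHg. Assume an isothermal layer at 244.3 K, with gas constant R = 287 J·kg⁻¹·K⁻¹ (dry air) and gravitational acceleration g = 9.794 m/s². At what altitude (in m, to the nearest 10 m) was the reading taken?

z ≈ 12030 m

Scale height: H = RT/g = 287 × 244.3 / 9.794 = 7158.9 m.
Invert the barometric formula: z = H ln(P₀/P).
P₀/P = 768/143 = 5.3706; ln(5.3706) = 1.6809.
z = 7158.9 × 1.6809 = 12033 m.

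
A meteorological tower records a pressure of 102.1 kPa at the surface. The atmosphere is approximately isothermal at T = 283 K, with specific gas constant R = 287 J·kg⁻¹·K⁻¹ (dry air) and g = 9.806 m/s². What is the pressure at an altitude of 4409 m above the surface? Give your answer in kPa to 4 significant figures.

P ≈ 59.96 kPa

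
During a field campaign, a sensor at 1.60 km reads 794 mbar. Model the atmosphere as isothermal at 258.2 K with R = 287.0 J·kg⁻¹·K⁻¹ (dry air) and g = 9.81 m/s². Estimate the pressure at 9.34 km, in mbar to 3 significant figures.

Scale height: H = RT/g = 287.0 × 258.2 / 9.81 = 7553.9 m.
Between two levels, P₂ = P₁ exp(−Δz/H) with Δz = z₂ − z₁.
Δz = 9340.0 − 1600.0 = 7740.0 m; Δz/H = 7740.0/7553.9 = 1.0246.
P₂ = 794 × exp(−1.0246) = 794 × 0.35894 = 285.00 mbar.

P ≈ 285 mbar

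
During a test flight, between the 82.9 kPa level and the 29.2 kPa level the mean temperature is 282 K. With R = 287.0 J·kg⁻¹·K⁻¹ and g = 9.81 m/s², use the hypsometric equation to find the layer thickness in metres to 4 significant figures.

Δz ≈ 8609 m

Hypsometric equation: Δz = (R T̄/g) ln(P₁/P₂).
R T̄/g = 287.0 × 282 / 9.81 = 8250.2 m.
ln(82.9/29.2) = ln(2.8390) = 1.0435.
Δz = 8250.2 × 1.0435 = 8609.1 m.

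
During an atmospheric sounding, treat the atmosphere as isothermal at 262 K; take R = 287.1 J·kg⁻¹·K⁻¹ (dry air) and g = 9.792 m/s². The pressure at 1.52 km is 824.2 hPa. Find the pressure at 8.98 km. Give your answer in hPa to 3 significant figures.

P ≈ 312 hPa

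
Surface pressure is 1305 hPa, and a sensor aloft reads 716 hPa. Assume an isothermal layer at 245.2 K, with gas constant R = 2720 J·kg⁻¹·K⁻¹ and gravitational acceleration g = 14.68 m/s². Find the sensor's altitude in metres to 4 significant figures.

z ≈ 27270 m

Scale height: H = RT/g = 2720 × 245.2 / 14.68 = 45432 m.
Invert the barometric formula: z = H ln(P₀/P).
P₀/P = 1305/716 = 1.8226; ln(1.8226) = 0.60026.
z = 45432 × 0.60026 = 27271 m.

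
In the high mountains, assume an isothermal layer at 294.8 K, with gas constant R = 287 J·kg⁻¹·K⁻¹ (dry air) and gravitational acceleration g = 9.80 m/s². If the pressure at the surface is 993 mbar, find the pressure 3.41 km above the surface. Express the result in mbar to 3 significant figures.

P ≈ 669 mbar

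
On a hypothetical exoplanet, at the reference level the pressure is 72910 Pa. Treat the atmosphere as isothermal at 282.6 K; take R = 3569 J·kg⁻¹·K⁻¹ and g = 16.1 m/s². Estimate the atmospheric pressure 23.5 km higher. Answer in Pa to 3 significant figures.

P ≈ 50100 Pa

Scale height: H = RT/g = 3569 × 282.6 / 16.1 = 62646 m.
Barometric formula: P = P₀ exp(−z/H).
z/H = 23500/62646 = 0.37512; exp(−0.37512) = 0.68721.
P = 72910 × 0.68721 = 50104 Pa.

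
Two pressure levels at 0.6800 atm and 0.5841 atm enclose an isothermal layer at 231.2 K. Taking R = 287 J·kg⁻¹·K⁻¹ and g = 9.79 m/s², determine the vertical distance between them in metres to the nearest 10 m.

Δz ≈ 1030 m

Hypsometric equation: Δz = (R T̄/g) ln(P₁/P₂).
R T̄/g = 287 × 231.2 / 9.79 = 6777.8 m.
ln(0.6800/0.5841) = ln(1.1642) = 0.15203.
Δz = 6777.8 × 0.15203 = 1030.4 m.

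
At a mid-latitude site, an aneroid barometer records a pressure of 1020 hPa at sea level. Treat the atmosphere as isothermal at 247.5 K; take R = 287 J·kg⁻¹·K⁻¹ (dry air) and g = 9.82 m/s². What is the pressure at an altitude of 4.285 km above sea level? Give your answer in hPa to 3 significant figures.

Scale height: H = RT/g = 287 × 247.5 / 9.82 = 7233.5 m.
Barometric formula: P = P₀ exp(−z/H).
z/H = 4285.0/7233.5 = 0.59238; exp(−0.59238) = 0.55301.
P = 1020 × 0.55301 = 564.07 hPa.

P ≈ 564 hPa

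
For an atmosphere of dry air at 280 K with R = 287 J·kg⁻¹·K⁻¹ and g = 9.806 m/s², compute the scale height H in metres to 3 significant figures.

The scale height of an isothermal atmosphere is H = RT/g.
H = 287 × 280 / 9.806 = 80360/9.806 = 8195.0 m.

H ≈ 8190 m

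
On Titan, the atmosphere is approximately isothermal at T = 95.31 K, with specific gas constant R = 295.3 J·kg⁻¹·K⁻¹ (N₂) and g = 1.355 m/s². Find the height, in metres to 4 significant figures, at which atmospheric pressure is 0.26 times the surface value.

Scale height: H = RT/g = 295.3 × 95.31 / 1.355 = 20771 m.
Set P/P₀ = exp(−z/H) = 0.26, so z = −H ln(0.26).
−ln(0.26) = 1.3471; z = 20771 × 1.3471 = 27981 m.

z ≈ 27980 m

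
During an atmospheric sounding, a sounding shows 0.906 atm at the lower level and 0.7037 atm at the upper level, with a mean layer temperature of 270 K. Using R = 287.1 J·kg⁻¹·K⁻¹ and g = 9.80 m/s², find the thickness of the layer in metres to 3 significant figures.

Δz ≈ 2000 m

Hypsometric equation: Δz = (R T̄/g) ln(P₁/P₂).
R T̄/g = 287.1 × 270 / 9.80 = 7909.9 m.
ln(0.906/0.7037) = ln(1.2875) = 0.25270.
Δz = 7909.9 × 0.25270 = 1998.8 m.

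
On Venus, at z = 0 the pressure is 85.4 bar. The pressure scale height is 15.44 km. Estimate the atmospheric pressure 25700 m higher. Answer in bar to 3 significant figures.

Barometric formula: P = P₀ exp(−z/H).
z/H = 25700/15440 = 1.6645; exp(−1.6645) = 0.18929.
P = 85.4 × 0.18929 = 16.165 bar.

P ≈ 16.2 bar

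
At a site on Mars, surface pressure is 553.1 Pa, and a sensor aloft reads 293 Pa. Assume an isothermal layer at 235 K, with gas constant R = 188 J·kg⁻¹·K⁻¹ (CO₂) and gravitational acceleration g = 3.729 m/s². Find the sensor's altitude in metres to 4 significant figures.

Scale height: H = RT/g = 188 × 235 / 3.729 = 11848 m.
Invert the barometric formula: z = H ln(P₀/P).
P₀/P = 553.1/293 = 1.8877; ln(1.8877) = 0.63536.
z = 11848 × 0.63536 = 7527.7 m.

z ≈ 7528 m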